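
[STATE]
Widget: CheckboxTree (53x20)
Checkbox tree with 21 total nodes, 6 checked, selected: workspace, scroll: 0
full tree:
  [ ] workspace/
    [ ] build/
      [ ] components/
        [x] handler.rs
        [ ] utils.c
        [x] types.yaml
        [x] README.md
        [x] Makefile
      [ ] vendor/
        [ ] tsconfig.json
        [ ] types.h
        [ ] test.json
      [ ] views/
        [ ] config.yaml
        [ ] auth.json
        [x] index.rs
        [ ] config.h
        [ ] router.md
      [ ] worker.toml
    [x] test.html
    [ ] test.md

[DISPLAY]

>[-] workspace/                                      
   [-] build/                                        
     [-] components/                                 
       [x] handler.rs                                
       [ ] utils.c                                   
       [x] types.yaml                                
       [x] README.md                                 
       [x] Makefile                                  
     [ ] vendor/                                     
       [ ] tsconfig.json                             
       [ ] types.h                                   
       [ ] test.json                                 
     [-] views/                                      
       [ ] config.yaml                               
       [ ] auth.json                                 
       [x] index.rs                                  
       [ ] config.h                                  
       [ ] router.md                                 
     [ ] worker.toml                                 
   [x] test.html                                     


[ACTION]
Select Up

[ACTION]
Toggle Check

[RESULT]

>[x] workspace/                                      
   [x] build/                                        
     [x] components/                                 
       [x] handler.rs                                
       [x] utils.c                                   
       [x] types.yaml                                
       [x] README.md                                 
       [x] Makefile                                  
     [x] vendor/                                     
       [x] tsconfig.json                             
       [x] types.h                                   
       [x] test.json                                 
     [x] views/                                      
       [x] config.yaml                               
       [x] auth.json                                 
       [x] index.rs                                  
       [x] config.h                                  
       [x] router.md                                 
     [x] worker.toml                                 
   [x] test.html                                     


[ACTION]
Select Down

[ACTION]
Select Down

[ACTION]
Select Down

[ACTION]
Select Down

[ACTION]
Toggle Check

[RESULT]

 [-] workspace/                                      
   [-] build/                                        
     [-] components/                                 
       [x] handler.rs                                
>      [ ] utils.c                                   
       [x] types.yaml                                
       [x] README.md                                 
       [x] Makefile                                  
     [x] vendor/                                     
       [x] tsconfig.json                             
       [x] types.h                                   
       [x] test.json                                 
     [x] views/                                      
       [x] config.yaml                               
       [x] auth.json                                 
       [x] index.rs                                  
       [x] config.h                                  
       [x] router.md                                 
     [x] worker.toml                                 
   [x] test.html                                     


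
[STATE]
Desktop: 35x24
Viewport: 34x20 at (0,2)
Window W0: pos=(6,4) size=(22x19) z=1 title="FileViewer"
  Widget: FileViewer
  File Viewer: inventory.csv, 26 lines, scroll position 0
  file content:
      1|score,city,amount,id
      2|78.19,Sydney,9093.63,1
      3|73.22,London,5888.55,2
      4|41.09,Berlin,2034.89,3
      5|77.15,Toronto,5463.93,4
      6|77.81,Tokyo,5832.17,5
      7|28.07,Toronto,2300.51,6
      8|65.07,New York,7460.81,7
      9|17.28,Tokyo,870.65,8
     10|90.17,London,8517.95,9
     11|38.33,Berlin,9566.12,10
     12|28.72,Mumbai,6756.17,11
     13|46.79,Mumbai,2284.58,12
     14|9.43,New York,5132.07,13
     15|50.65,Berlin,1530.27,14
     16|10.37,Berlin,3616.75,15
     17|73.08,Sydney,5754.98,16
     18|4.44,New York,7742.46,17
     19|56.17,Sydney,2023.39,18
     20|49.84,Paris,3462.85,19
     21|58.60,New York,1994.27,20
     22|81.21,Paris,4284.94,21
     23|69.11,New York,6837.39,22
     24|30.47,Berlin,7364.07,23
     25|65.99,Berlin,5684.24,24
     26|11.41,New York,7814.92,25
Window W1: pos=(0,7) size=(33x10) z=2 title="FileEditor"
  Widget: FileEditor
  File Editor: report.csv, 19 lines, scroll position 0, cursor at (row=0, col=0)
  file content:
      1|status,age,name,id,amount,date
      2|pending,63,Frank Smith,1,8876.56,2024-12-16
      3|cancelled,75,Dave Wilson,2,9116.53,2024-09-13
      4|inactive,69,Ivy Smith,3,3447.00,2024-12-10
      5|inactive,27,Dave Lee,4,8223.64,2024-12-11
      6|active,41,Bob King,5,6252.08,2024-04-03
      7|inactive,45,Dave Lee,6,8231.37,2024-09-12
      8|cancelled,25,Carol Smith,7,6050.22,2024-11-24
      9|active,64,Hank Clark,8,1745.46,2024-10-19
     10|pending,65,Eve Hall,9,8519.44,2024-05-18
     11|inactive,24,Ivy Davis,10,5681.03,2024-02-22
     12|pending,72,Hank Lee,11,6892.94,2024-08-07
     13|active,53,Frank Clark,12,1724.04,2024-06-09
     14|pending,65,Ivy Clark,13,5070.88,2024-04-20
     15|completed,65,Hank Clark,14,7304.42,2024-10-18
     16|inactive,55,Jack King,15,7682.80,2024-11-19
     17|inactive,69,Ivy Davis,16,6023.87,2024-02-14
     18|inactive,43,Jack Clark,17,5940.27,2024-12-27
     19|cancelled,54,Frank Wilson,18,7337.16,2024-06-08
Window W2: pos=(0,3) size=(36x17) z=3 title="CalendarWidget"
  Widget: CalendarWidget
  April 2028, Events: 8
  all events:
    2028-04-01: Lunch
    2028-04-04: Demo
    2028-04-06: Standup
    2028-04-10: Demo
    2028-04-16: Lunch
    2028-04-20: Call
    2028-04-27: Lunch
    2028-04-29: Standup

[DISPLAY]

                                  
┏━━━━━━━━━━━━━━━━━━━━━━━━━━━━━━━━━
┃ CalendarWidget                  
┠─────────────────────────────────
┃            April 2028           
┃Mo Tu We Th Fr Sa Su             
┃                1*  2            
┃ 3  4*  5  6*  7  8  9           
┃10* 11 12 13 14 15 16*           
┃17 18 19 20* 21 22 23            
┃24 25 26 27* 28 29* 30           
┃                                 
┃                                 
┃                                 
┃                                 
┃                                 
┃                                 
┗━━━━━━━━━━━━━━━━━━━━━━━━━━━━━━━━━
      ┃9.43,New York,5132.░┃      
      ┃50.65,Berlin,1530.2▼┃      


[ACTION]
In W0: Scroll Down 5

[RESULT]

                                  
┏━━━━━━━━━━━━━━━━━━━━━━━━━━━━━━━━━
┃ CalendarWidget                  
┠─────────────────────────────────
┃            April 2028           
┃Mo Tu We Th Fr Sa Su             
┃                1*  2            
┃ 3  4*  5  6*  7  8  9           
┃10* 11 12 13 14 15 16*           
┃17 18 19 20* 21 22 23            
┃24 25 26 27* 28 29* 30           
┃                                 
┃                                 
┃                                 
┃                                 
┃                                 
┃                                 
┗━━━━━━━━━━━━━━━━━━━━━━━━━━━━━━━━━
      ┃56.17,Sydney,2023.3░┃      
      ┃49.84,Paris,3462.85▼┃      


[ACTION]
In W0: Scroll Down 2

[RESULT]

                                  
┏━━━━━━━━━━━━━━━━━━━━━━━━━━━━━━━━━
┃ CalendarWidget                  
┠─────────────────────────────────
┃            April 2028           
┃Mo Tu We Th Fr Sa Su             
┃                1*  2            
┃ 3  4*  5  6*  7  8  9           
┃10* 11 12 13 14 15 16*           
┃17 18 19 20* 21 22 23            
┃24 25 26 27* 28 29* 30           
┃                                 
┃                                 
┃                                 
┃                                 
┃                                 
┃                                 
┗━━━━━━━━━━━━━━━━━━━━━━━━━━━━━━━━━
      ┃58.60,New York,1994░┃      
      ┃81.21,Paris,4284.94▼┃      


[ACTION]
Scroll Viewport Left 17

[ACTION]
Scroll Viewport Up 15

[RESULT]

                                  
                                  
                                  
┏━━━━━━━━━━━━━━━━━━━━━━━━━━━━━━━━━
┃ CalendarWidget                  
┠─────────────────────────────────
┃            April 2028           
┃Mo Tu We Th Fr Sa Su             
┃                1*  2            
┃ 3  4*  5  6*  7  8  9           
┃10* 11 12 13 14 15 16*           
┃17 18 19 20* 21 22 23            
┃24 25 26 27* 28 29* 30           
┃                                 
┃                                 
┃                                 
┃                                 
┃                                 
┃                                 
┗━━━━━━━━━━━━━━━━━━━━━━━━━━━━━━━━━


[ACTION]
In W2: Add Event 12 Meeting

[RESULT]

                                  
                                  
                                  
┏━━━━━━━━━━━━━━━━━━━━━━━━━━━━━━━━━
┃ CalendarWidget                  
┠─────────────────────────────────
┃            April 2028           
┃Mo Tu We Th Fr Sa Su             
┃                1*  2            
┃ 3  4*  5  6*  7  8  9           
┃10* 11 12* 13 14 15 16*          
┃17 18 19 20* 21 22 23            
┃24 25 26 27* 28 29* 30           
┃                                 
┃                                 
┃                                 
┃                                 
┃                                 
┃                                 
┗━━━━━━━━━━━━━━━━━━━━━━━━━━━━━━━━━


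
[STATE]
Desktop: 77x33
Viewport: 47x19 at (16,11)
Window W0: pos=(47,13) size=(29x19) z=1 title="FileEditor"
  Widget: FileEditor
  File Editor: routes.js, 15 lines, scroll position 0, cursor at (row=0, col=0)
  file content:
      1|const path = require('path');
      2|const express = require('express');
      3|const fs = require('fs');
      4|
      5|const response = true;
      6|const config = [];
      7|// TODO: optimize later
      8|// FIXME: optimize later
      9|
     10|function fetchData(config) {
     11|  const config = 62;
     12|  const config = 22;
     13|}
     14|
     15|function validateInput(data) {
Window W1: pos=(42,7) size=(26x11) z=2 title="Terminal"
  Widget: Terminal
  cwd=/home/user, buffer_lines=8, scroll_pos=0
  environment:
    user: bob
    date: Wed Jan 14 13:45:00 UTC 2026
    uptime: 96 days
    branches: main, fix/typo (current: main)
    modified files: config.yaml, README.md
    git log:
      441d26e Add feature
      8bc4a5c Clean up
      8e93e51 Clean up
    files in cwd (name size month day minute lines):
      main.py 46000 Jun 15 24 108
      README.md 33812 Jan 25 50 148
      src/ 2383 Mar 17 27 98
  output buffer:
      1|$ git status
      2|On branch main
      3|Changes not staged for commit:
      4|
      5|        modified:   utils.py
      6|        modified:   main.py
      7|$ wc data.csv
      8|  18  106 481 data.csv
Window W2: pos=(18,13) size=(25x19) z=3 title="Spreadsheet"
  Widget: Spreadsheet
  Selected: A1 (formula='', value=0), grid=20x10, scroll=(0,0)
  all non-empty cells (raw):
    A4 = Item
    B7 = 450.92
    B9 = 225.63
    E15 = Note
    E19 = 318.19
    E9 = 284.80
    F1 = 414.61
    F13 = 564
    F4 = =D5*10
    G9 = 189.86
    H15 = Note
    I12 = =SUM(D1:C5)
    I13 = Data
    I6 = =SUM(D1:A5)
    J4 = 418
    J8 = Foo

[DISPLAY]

                          ┃On branch main      
                          ┃Changes not staged f
  ┏━━━━━━━━━━━━━━━━━━━━━━━┓                    
  ┃ Spreadsheet           ┃        modified:   
  ┠───────────────────────┨        modified:   
  ┃A1:                    ┃$ wc data.csv       
  ┃       A       B       ┃━━━━━━━━━━━━━━━━━━━━
  ┃-----------------------┃    ┃const fs = requ
  ┃  1      [0]       0   ┃    ┃               
  ┃  2        0       0   ┃    ┃const response 
  ┃  3        0       0   ┃    ┃const config = 
  ┃  4 Item           0   ┃    ┃// TODO: optimi
  ┃  5        0       0   ┃    ┃// FIXME: optim
  ┃  6        0       0   ┃    ┃               
  ┃  7        0  450.92   ┃    ┃function fetchD
  ┃  8        0       0   ┃    ┃  const config 
  ┃  9        0  225.63   ┃    ┃  const config 
  ┃ 10        0       0   ┃    ┃}              
  ┃ 11        0       0   ┃    ┃               


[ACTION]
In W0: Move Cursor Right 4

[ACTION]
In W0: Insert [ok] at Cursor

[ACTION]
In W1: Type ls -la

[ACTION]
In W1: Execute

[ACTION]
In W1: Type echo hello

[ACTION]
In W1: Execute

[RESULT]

                          ┃-rw-r--r--  1 bob gr
                          ┃-rw-r--r--  1 bob gr
  ┏━━━━━━━━━━━━━━━━━━━━━━━┓drwxr-xr-x  1 bob gr
  ┃ Spreadsheet           ┃$ echo hello        
  ┠───────────────────────┨hello               
  ┃A1:                    ┃$ █                 
  ┃       A       B       ┃━━━━━━━━━━━━━━━━━━━━
  ┃-----------------------┃    ┃const fs = requ
  ┃  1      [0]       0   ┃    ┃               
  ┃  2        0       0   ┃    ┃const response 
  ┃  3        0       0   ┃    ┃const config = 
  ┃  4 Item           0   ┃    ┃// TODO: optimi
  ┃  5        0       0   ┃    ┃// FIXME: optim
  ┃  6        0       0   ┃    ┃               
  ┃  7        0  450.92   ┃    ┃function fetchD
  ┃  8        0       0   ┃    ┃  const config 
  ┃  9        0  225.63   ┃    ┃  const config 
  ┃ 10        0       0   ┃    ┃}              
  ┃ 11        0       0   ┃    ┃               


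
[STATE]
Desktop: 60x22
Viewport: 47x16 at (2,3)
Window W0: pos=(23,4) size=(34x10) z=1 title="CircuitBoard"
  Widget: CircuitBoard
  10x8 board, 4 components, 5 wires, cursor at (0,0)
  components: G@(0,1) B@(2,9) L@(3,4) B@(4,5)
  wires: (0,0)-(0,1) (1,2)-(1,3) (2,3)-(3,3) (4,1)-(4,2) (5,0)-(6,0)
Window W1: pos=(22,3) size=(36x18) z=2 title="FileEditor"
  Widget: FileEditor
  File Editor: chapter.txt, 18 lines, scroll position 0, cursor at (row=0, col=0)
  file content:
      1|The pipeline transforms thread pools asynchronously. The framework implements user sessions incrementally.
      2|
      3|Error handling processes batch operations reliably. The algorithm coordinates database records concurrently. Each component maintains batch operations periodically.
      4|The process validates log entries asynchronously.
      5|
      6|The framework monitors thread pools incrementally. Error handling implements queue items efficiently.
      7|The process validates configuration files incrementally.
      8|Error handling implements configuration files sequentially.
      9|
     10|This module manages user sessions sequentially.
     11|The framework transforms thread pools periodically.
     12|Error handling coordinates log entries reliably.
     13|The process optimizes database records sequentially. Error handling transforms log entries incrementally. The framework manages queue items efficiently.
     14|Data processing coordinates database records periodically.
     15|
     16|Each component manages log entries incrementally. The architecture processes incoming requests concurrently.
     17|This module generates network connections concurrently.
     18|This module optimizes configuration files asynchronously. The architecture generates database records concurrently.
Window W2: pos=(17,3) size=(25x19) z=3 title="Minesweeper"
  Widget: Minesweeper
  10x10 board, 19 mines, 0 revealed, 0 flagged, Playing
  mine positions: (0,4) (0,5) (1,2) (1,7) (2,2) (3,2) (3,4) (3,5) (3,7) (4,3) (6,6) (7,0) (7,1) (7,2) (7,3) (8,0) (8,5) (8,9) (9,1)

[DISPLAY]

               ┏━━━━━━━━━━━━━━━━━━━━━━━┓━━━━━━━
               ┃ Minesweeper           ┃       
               ┠───────────────────────┨───────
               ┃■■■■■■■■■■             ┃orms th
               ┃■■■■■■■■■■             ┃       
               ┃■■■■■■■■■■             ┃esses b
               ┃■■■■■■■■■■             ┃es log 
               ┃■■■■■■■■■■             ┃       
               ┃■■■■■■■■■■             ┃ors thr
               ┃■■■■■■■■■■             ┃es conf
               ┃■■■■■■■■■■             ┃ements 
               ┃■■■■■■■■■■             ┃       
               ┃■■■■■■■■■■             ┃ user s
               ┃                       ┃forms t
               ┃                       ┃dinates
               ┃                       ┃es data


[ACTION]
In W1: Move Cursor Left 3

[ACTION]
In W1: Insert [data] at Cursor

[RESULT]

               ┏━━━━━━━━━━━━━━━━━━━━━━━┓━━━━━━━
               ┃ Minesweeper           ┃       
               ┠───────────────────────┨───────
               ┃■■■■■■■■■■             ┃ansform
               ┃■■■■■■■■■■             ┃       
               ┃■■■■■■■■■■             ┃esses b
               ┃■■■■■■■■■■             ┃es log 
               ┃■■■■■■■■■■             ┃       
               ┃■■■■■■■■■■             ┃ors thr
               ┃■■■■■■■■■■             ┃es conf
               ┃■■■■■■■■■■             ┃ements 
               ┃■■■■■■■■■■             ┃       
               ┃■■■■■■■■■■             ┃ user s
               ┃                       ┃forms t
               ┃                       ┃dinates
               ┃                       ┃es data


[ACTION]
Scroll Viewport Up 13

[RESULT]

                                               
                                               
                                               
               ┏━━━━━━━━━━━━━━━━━━━━━━━┓━━━━━━━
               ┃ Minesweeper           ┃       
               ┠───────────────────────┨───────
               ┃■■■■■■■■■■             ┃ansform
               ┃■■■■■■■■■■             ┃       
               ┃■■■■■■■■■■             ┃esses b
               ┃■■■■■■■■■■             ┃es log 
               ┃■■■■■■■■■■             ┃       
               ┃■■■■■■■■■■             ┃ors thr
               ┃■■■■■■■■■■             ┃es conf
               ┃■■■■■■■■■■             ┃ements 
               ┃■■■■■■■■■■             ┃       
               ┃■■■■■■■■■■             ┃ user s


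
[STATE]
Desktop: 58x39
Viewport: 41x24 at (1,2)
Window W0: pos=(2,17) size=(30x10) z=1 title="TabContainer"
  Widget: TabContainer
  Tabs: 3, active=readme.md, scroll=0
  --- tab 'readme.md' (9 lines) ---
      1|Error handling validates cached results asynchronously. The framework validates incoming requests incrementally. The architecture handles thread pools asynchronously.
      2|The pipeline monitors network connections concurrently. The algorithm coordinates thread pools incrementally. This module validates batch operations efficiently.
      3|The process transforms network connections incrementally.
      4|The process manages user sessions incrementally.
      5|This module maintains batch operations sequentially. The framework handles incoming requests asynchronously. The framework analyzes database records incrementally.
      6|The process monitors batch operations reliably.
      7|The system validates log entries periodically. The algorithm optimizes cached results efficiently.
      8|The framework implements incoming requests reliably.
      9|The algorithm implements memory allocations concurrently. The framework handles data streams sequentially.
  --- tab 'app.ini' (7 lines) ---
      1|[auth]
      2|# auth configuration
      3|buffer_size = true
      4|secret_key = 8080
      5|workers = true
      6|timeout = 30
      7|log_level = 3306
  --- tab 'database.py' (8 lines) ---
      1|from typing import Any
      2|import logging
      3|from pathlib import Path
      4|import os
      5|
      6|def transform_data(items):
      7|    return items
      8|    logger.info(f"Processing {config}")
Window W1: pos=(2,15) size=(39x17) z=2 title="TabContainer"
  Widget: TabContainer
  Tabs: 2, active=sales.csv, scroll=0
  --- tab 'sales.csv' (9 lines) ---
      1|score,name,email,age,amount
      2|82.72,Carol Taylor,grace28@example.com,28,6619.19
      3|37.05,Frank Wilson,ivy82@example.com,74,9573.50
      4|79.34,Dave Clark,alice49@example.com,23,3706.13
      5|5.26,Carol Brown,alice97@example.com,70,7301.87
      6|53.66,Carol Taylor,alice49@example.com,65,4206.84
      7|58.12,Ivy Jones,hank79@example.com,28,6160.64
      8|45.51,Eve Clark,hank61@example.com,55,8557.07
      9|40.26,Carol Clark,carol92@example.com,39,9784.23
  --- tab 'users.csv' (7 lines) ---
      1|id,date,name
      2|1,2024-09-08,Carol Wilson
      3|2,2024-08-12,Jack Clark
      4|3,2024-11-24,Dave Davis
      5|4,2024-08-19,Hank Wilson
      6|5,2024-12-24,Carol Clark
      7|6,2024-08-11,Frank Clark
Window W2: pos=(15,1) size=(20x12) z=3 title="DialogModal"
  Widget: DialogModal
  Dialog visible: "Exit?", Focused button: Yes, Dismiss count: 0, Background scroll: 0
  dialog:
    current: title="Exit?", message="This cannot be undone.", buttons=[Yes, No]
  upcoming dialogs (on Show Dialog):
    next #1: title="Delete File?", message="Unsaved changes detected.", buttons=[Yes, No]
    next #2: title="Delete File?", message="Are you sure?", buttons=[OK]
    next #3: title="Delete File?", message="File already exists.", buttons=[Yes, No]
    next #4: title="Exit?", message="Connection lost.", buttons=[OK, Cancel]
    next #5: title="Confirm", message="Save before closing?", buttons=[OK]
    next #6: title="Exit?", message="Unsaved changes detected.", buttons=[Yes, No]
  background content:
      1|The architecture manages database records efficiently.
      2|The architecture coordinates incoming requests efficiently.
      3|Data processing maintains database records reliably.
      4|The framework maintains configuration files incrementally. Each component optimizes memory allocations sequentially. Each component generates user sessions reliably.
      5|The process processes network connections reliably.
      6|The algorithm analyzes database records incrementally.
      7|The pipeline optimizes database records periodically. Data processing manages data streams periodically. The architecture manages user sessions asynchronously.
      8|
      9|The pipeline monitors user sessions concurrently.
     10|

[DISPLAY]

              ┃ DialogModal      ┃       
              ┠──────────────────┨       
              ┃The architecture m┃       
              ┃Th┌────────────┐ c┃       
              ┃Da│   Exit?    │ma┃       
              ┃Th│This cannot │in┃       
              ┃Th│ [Yes]  No  │es┃       
              ┃Th└────────────┘al┃       
              ┃The pipeline optim┃       
              ┃                  ┃       
              ┗━━━━━━━━━━━━━━━━━━┛       
                                         
                                         
 ┏━━━━━━━━━━━━━━━━━━━━━━━━━━━━━━━━━━━━━┓ 
 ┃ TabContainer                        ┃ 
 ┠─────────────────────────────────────┨ 
 ┃[sales.csv]│ users.csv               ┃ 
 ┃─────────────────────────────────────┃ 
 ┃score,name,email,age,amount          ┃ 
 ┃82.72,Carol Taylor,grace28@example.co┃ 
 ┃37.05,Frank Wilson,ivy82@example.com,┃ 
 ┃79.34,Dave Clark,alice49@example.com,┃ 
 ┃5.26,Carol Brown,alice97@example.com,┃ 
 ┃53.66,Carol Taylor,alice49@example.co┃ 


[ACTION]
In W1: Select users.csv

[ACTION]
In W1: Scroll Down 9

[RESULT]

              ┃ DialogModal      ┃       
              ┠──────────────────┨       
              ┃The architecture m┃       
              ┃Th┌────────────┐ c┃       
              ┃Da│   Exit?    │ma┃       
              ┃Th│This cannot │in┃       
              ┃Th│ [Yes]  No  │es┃       
              ┃Th└────────────┘al┃       
              ┃The pipeline optim┃       
              ┃                  ┃       
              ┗━━━━━━━━━━━━━━━━━━┛       
                                         
                                         
 ┏━━━━━━━━━━━━━━━━━━━━━━━━━━━━━━━━━━━━━┓ 
 ┃ TabContainer                        ┃ 
 ┠─────────────────────────────────────┨ 
 ┃ sales.csv │[users.csv]              ┃ 
 ┃─────────────────────────────────────┃ 
 ┃6,2024-08-11,Frank Clark             ┃ 
 ┃                                     ┃ 
 ┃                                     ┃ 
 ┃                                     ┃ 
 ┃                                     ┃ 
 ┃                                     ┃ 


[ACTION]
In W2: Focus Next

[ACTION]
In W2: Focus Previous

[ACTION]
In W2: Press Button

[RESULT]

              ┃ DialogModal      ┃       
              ┠──────────────────┨       
              ┃The architecture m┃       
              ┃The architecture c┃       
              ┃Data processing ma┃       
              ┃The framework main┃       
              ┃The process proces┃       
              ┃The algorithm anal┃       
              ┃The pipeline optim┃       
              ┃                  ┃       
              ┗━━━━━━━━━━━━━━━━━━┛       
                                         
                                         
 ┏━━━━━━━━━━━━━━━━━━━━━━━━━━━━━━━━━━━━━┓ 
 ┃ TabContainer                        ┃ 
 ┠─────────────────────────────────────┨ 
 ┃ sales.csv │[users.csv]              ┃ 
 ┃─────────────────────────────────────┃ 
 ┃6,2024-08-11,Frank Clark             ┃ 
 ┃                                     ┃ 
 ┃                                     ┃ 
 ┃                                     ┃ 
 ┃                                     ┃ 
 ┃                                     ┃ 


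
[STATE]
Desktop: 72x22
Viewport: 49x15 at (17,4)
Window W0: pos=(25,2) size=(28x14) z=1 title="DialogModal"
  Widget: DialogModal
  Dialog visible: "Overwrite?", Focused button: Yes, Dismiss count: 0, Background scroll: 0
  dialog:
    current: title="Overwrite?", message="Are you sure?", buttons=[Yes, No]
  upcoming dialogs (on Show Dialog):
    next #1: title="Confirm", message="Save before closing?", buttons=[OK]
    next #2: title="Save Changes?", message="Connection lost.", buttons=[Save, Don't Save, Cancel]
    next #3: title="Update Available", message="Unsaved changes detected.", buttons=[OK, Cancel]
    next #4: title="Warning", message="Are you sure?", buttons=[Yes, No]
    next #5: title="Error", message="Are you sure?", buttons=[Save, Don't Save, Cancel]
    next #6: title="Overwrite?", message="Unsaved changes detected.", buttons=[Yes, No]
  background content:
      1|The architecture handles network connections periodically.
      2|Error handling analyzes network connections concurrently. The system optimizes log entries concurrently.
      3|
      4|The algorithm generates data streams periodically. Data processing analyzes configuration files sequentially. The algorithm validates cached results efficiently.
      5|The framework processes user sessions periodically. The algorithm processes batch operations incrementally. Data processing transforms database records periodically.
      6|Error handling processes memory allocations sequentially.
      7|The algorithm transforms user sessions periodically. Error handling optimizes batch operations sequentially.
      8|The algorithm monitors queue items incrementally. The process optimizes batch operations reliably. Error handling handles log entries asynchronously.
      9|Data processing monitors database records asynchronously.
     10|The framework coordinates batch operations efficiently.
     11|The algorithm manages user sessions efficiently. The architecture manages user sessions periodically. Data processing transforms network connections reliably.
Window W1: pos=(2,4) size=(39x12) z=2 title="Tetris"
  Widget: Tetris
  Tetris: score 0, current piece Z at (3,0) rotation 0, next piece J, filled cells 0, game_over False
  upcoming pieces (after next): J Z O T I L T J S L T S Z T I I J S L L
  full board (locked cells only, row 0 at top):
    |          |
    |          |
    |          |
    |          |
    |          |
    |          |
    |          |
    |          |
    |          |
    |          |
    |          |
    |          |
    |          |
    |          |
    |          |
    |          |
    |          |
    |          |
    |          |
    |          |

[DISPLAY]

━━━━━━━━━━━━━━━━━━━━━━━┓───────────┨             
                       ┃e handles n┃             
───────────────────────┨analyzes ne┃             
t:                     ┃─────┐     ┃             
                       ┃te?  │es da┃             
                       ┃ure? │es us┃             
                       ┃No   │ses m┃             
                       ┃─────┘rms u┃             
                       ┃onitors que┃             
re:                    ┃ monitors d┃             
                       ┃oordinates ┃             
━━━━━━━━━━━━━━━━━━━━━━━┛━━━━━━━━━━━┛             
                                                 
                                                 
                                                 


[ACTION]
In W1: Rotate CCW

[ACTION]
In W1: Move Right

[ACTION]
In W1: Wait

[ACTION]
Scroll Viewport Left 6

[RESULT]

━━━━━━━━━━━━━━━━━━━━━━━━━━━━━┓───────────┨       
                             ┃e handles n┃       
─────────────────────────────┨analyzes ne┃       
  │Next:                     ┃─────┐     ┃       
  │█                         ┃te?  │es da┃       
  │███                       ┃ure? │es us┃       
  │                          ┃No   │ses m┃       
  │                          ┃─────┘rms u┃       
  │                          ┃onitors que┃       
  │Score:                    ┃ monitors d┃       
  │0                         ┃oordinates ┃       
━━━━━━━━━━━━━━━━━━━━━━━━━━━━━┛━━━━━━━━━━━┛       
                                                 
                                                 
                                                 


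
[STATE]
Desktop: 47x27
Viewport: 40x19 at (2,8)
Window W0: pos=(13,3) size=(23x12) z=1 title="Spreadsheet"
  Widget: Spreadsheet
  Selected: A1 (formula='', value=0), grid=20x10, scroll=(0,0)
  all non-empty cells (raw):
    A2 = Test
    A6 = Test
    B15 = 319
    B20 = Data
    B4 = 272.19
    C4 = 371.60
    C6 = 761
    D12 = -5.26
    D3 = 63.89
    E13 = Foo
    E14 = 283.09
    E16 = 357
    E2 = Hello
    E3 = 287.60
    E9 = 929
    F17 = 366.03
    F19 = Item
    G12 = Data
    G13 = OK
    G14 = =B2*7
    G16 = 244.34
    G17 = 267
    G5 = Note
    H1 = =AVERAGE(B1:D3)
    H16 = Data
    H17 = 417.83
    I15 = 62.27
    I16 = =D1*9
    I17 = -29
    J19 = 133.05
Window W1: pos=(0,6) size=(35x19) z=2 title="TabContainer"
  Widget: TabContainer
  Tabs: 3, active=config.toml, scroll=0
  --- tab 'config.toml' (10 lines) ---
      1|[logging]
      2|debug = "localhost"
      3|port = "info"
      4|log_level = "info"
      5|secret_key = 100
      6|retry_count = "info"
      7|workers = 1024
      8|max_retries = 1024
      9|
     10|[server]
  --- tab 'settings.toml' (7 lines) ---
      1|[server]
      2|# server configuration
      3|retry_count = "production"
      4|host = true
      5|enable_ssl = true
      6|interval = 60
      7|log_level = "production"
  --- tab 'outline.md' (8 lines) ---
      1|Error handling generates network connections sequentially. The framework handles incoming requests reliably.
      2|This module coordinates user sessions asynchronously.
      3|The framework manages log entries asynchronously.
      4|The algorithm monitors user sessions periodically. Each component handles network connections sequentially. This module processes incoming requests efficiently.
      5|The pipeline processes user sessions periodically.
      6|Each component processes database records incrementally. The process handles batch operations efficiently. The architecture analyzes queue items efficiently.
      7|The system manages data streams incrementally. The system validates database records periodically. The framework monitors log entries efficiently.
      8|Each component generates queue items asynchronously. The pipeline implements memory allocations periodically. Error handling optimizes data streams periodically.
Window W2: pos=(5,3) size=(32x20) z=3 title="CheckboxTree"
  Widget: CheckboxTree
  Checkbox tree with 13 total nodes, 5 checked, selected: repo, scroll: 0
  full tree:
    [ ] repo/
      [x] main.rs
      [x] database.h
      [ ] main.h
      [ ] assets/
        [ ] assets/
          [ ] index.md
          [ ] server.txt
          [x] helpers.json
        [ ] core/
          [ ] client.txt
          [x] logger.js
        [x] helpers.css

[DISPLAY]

───┃   [x] database.h             ┃     
con┃   [ ] main.h                 ┃     
───┃   [-] assets/                ┃     
log┃     [-] assets/              ┃     
ebu┃       [ ] index.md           ┃     
ort┃       [ ] server.txt         ┃     
og_┃       [x] helpers.json       ┃     
ecr┃     [-] core/                ┃     
etr┃       [ ] client.txt         ┃     
ork┃       [x] logger.js          ┃     
ax_┃     [x] helpers.css          ┃     
   ┃                              ┃     
ser┃                              ┃     
   ┃                              ┃     
   ┗━━━━━━━━━━━━━━━━━━━━━━━━━━━━━━┛     
                                ┃       
━━━━━━━━━━━━━━━━━━━━━━━━━━━━━━━━┛       
                                        
                                        


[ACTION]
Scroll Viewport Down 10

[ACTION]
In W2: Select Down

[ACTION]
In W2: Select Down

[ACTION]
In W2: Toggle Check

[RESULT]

───┃>  [ ] database.h             ┃     
con┃   [ ] main.h                 ┃     
───┃   [-] assets/                ┃     
log┃     [-] assets/              ┃     
ebu┃       [ ] index.md           ┃     
ort┃       [ ] server.txt         ┃     
og_┃       [x] helpers.json       ┃     
ecr┃     [-] core/                ┃     
etr┃       [ ] client.txt         ┃     
ork┃       [x] logger.js          ┃     
ax_┃     [x] helpers.css          ┃     
   ┃                              ┃     
ser┃                              ┃     
   ┃                              ┃     
   ┗━━━━━━━━━━━━━━━━━━━━━━━━━━━━━━┛     
                                ┃       
━━━━━━━━━━━━━━━━━━━━━━━━━━━━━━━━┛       
                                        
                                        


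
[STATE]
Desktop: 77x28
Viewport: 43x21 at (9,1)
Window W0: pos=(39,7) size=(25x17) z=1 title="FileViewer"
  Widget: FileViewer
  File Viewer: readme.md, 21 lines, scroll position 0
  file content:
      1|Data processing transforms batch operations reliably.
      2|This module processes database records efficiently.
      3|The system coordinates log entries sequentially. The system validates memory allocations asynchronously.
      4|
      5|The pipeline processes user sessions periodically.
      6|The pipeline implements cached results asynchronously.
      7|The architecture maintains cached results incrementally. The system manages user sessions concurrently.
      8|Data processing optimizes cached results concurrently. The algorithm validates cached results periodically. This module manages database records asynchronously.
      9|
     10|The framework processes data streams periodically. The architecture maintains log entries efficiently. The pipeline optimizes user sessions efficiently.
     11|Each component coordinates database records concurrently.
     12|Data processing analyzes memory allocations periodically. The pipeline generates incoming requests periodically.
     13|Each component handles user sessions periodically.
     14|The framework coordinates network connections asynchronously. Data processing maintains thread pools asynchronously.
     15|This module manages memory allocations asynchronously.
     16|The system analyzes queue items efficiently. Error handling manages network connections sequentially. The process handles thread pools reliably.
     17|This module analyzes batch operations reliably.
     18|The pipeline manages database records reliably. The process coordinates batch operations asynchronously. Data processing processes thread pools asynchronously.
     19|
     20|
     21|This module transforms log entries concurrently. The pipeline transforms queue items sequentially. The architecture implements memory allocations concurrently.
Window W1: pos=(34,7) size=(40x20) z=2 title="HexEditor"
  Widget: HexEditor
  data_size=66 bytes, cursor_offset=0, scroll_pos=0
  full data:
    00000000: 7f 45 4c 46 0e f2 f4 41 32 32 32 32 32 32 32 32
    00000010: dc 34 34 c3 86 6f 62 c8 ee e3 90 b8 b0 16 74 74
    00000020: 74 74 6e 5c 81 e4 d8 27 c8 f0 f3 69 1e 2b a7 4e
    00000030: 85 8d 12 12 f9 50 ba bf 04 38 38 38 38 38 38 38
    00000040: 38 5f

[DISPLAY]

                                           
                                           
                                           
                                           
                                           
                                           
                         ┏━━━━━━━━━━━━━━━━━
                         ┃ HexEditor       
                         ┠─────────────────
                         ┃00000000  7F 45 4
                         ┃00000010  dc 34 3
                         ┃00000020  74 74 6
                         ┃00000030  85 8d 1
                         ┃00000040  38 5f  
                         ┃                 
                         ┃                 
                         ┃                 
                         ┃                 
                         ┃                 
                         ┃                 
                         ┃                 


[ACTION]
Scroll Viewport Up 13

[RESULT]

                                           
                                           
                                           
                                           
                                           
                                           
                                           
                         ┏━━━━━━━━━━━━━━━━━
                         ┃ HexEditor       
                         ┠─────────────────
                         ┃00000000  7F 45 4
                         ┃00000010  dc 34 3
                         ┃00000020  74 74 6
                         ┃00000030  85 8d 1
                         ┃00000040  38 5f  
                         ┃                 
                         ┃                 
                         ┃                 
                         ┃                 
                         ┃                 
                         ┃                 


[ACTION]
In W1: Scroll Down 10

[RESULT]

                                           
                                           
                                           
                                           
                                           
                                           
                                           
                         ┏━━━━━━━━━━━━━━━━━
                         ┃ HexEditor       
                         ┠─────────────────
                         ┃00000040  38 5f  
                         ┃                 
                         ┃                 
                         ┃                 
                         ┃                 
                         ┃                 
                         ┃                 
                         ┃                 
                         ┃                 
                         ┃                 
                         ┃                 


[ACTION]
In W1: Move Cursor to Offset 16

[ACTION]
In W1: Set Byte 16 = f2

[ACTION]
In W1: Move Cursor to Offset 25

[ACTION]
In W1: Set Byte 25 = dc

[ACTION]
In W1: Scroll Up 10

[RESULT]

                                           
                                           
                                           
                                           
                                           
                                           
                                           
                         ┏━━━━━━━━━━━━━━━━━
                         ┃ HexEditor       
                         ┠─────────────────
                         ┃00000000  7f 45 4
                         ┃00000010  f2 34 3
                         ┃00000020  74 74 6
                         ┃00000030  85 8d 1
                         ┃00000040  38 5f  
                         ┃                 
                         ┃                 
                         ┃                 
                         ┃                 
                         ┃                 
                         ┃                 
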